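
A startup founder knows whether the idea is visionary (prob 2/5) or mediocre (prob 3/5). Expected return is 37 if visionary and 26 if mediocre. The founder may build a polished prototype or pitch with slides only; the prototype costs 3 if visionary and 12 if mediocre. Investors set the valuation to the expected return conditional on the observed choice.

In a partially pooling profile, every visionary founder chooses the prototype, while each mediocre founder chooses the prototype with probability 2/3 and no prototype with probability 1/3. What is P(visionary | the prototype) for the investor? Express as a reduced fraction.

P(the prototype) = (2/5)·1 + (3/5)·(2/3) = 4/5.
By Bayes' rule, P(visionary | the prototype) = (2/5) / (4/5) = 1/2.

1/2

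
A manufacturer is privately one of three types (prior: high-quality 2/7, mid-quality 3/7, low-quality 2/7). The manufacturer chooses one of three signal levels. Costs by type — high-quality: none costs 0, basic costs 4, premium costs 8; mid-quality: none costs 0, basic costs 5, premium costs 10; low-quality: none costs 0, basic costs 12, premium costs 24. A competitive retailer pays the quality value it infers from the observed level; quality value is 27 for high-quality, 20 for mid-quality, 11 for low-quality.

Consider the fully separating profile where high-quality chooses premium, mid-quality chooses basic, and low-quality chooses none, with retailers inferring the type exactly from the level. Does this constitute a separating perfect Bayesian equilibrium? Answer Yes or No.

Separating prices: premium → 27, basic → 20, none → 11.
high-quality (assigned premium): none: 11 − 0 = 11; basic: 20 − 4 = 16; premium: 27 − 8 = 19. high-quality stays.
mid-quality (assigned basic): none: 11 − 0 = 11; basic: 20 − 5 = 15; premium: 27 − 10 = 17. mid-quality prefers premium.
low-quality (assigned none): none: 11 − 0 = 11; basic: 20 − 12 = 8; premium: 27 − 24 = 3. low-quality stays.
At least one type deviates; the separating profile fails.

No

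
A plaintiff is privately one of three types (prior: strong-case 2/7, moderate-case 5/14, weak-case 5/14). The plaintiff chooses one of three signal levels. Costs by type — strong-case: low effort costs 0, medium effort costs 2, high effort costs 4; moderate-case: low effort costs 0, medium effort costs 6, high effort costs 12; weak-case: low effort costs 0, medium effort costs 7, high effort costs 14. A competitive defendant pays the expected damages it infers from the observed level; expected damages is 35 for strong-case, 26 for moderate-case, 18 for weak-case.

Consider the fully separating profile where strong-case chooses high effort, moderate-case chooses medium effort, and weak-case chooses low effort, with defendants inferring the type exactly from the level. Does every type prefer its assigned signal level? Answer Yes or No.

No

Separating settlements: high effort → 35, medium effort → 26, low effort → 18.
strong-case (assigned high effort): low effort: 18 − 0 = 18; medium effort: 26 − 2 = 24; high effort: 35 − 4 = 31. strong-case stays.
moderate-case (assigned medium effort): low effort: 18 − 0 = 18; medium effort: 26 − 6 = 20; high effort: 35 − 12 = 23. moderate-case prefers high effort.
weak-case (assigned low effort): low effort: 18 − 0 = 18; medium effort: 26 − 7 = 19; high effort: 35 − 14 = 21. weak-case prefers high effort.
At least one type deviates; the separating profile fails.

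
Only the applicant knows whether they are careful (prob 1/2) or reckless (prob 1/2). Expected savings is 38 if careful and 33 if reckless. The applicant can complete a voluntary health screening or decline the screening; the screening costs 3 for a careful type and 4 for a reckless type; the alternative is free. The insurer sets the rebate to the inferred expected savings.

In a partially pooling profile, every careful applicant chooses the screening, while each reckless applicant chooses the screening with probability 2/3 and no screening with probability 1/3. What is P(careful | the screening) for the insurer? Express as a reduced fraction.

3/5

P(the screening) = (1/2)·1 + (1/2)·(2/3) = 5/6.
By Bayes' rule, P(careful | the screening) = (1/2) / (5/6) = 3/5.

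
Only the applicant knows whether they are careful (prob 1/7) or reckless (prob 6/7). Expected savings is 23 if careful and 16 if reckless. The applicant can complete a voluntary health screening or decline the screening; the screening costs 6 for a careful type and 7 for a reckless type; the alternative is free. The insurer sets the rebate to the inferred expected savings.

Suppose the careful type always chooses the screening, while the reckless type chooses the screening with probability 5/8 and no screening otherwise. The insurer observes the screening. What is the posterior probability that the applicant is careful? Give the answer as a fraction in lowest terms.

4/19

P(the screening) = (1/7)·1 + (6/7)·(5/8) = 19/28.
By Bayes' rule, P(careful | the screening) = (1/7) / (19/28) = 4/19.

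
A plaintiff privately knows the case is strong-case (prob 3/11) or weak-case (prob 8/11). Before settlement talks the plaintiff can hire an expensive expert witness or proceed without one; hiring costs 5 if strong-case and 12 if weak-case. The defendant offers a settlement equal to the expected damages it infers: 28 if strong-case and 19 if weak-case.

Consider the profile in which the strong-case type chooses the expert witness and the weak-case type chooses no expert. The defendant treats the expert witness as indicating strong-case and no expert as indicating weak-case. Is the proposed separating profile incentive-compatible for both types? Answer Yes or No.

Under these beliefs, the expert witness earns settlement 28 and no expert earns settlement 19.
strong-case: the expert witness nets 28 − 5 = 23; no expert nets 19. strong-case prefers the expert witness.
weak-case: the expert witness nets 28 − 12 = 16; no expert nets 19. weak-case prefers no expert.
Neither type deviates, so the separating profile is an equilibrium.

Yes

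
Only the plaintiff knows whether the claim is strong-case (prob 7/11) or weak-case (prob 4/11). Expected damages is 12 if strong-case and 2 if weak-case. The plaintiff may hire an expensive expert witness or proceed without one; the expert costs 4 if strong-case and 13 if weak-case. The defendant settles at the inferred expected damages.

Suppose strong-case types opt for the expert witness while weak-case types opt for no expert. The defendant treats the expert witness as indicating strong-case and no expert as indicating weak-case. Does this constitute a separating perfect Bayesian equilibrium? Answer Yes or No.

Under these beliefs, the expert witness earns settlement 12 and no expert earns settlement 2.
strong-case: the expert witness nets 12 − 4 = 8; no expert nets 2. strong-case prefers the expert witness.
weak-case: the expert witness nets 12 − 13 = -1; no expert nets 2. weak-case prefers no expert.
Neither type deviates, so the separating profile is an equilibrium.

Yes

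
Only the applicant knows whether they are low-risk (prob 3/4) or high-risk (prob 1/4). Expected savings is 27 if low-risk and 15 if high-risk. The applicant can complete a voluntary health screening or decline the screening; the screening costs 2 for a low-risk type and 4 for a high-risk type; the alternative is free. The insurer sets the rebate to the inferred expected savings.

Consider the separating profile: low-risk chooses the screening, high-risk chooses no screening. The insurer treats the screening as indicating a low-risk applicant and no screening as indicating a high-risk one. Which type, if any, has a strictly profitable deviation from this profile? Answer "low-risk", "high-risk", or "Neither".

The screening pays 27; no screening pays 15.
low-risk: assigned the screening, nets 27 − 2 = 25; deviating to no screening nets 15.
high-risk: assigned no screening, nets 15; deviating to the screening nets 27 − 4 = 23.
The high-risk type gains 8 by deviating.

high-risk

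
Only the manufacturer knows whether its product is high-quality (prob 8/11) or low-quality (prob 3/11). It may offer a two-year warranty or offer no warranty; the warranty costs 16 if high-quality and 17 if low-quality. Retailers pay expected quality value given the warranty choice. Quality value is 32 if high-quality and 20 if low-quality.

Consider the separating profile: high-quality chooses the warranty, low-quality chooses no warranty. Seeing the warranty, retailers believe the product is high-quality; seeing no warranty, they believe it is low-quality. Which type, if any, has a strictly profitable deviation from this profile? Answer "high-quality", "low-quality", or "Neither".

The warranty pays 32; no warranty pays 20.
high-quality: assigned the warranty, nets 32 − 16 = 16; deviating to no warranty nets 20.
low-quality: assigned no warranty, nets 20; deviating to the warranty nets 32 − 17 = 15.
The high-quality type gains 4 by deviating.

high-quality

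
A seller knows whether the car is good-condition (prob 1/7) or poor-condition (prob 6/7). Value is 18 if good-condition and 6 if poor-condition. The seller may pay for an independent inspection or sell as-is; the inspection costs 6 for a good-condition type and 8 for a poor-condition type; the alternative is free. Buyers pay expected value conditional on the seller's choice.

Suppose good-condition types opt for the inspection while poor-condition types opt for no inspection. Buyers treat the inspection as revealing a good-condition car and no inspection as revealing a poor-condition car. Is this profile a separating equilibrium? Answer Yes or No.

No

Under these beliefs, the inspection earns price 18 and no inspection earns price 6.
good-condition: the inspection nets 18 − 6 = 12; no inspection nets 6. good-condition prefers the inspection.
poor-condition: the inspection nets 18 − 8 = 10; no inspection nets 6. poor-condition would deviate to the inspection.
poor-condition has a profitable deviation, so the profile is not an equilibrium.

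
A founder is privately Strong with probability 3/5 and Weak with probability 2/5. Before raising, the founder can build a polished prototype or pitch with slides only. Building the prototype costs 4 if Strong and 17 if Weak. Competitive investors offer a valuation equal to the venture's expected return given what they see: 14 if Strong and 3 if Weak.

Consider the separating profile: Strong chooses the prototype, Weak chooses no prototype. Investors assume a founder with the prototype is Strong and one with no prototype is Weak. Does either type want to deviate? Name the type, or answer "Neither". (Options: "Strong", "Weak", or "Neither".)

The prototype pays 14; no prototype pays 3.
Strong: assigned the prototype, nets 14 − 4 = 10; deviating to no prototype nets 3.
Weak: assigned no prototype, nets 3; deviating to the prototype nets 14 − 17 = -3.
Both types strictly prefer their assigned action; no profitable deviation.

Neither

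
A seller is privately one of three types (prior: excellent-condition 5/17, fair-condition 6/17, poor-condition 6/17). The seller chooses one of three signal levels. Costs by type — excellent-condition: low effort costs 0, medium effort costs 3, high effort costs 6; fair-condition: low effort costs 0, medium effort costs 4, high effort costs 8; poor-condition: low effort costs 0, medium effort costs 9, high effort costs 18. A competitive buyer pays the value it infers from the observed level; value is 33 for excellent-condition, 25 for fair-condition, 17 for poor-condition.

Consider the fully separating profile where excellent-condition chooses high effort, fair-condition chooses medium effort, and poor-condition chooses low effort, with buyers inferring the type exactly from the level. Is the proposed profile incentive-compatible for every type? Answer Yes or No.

Separating prices: high effort → 33, medium effort → 25, low effort → 17.
excellent-condition (assigned high effort): low effort: 17 − 0 = 17; medium effort: 25 − 3 = 22; high effort: 33 − 6 = 27. excellent-condition stays.
fair-condition (assigned medium effort): low effort: 17 − 0 = 17; medium effort: 25 − 4 = 21; high effort: 33 − 8 = 25. fair-condition prefers high effort.
poor-condition (assigned low effort): low effort: 17 − 0 = 17; medium effort: 25 − 9 = 16; high effort: 33 − 18 = 15. poor-condition stays.
At least one type deviates; the separating profile fails.

No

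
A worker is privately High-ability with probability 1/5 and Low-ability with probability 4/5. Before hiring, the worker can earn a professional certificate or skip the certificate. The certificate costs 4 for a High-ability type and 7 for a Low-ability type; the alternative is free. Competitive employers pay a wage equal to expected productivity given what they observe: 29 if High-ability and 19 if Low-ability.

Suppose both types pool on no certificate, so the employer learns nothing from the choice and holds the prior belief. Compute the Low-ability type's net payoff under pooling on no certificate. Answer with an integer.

Pooled wage = 1/5·29 + 4/5·19 = 21.
Low-ability pays no cost for no certificate, so net payoff = 21.

21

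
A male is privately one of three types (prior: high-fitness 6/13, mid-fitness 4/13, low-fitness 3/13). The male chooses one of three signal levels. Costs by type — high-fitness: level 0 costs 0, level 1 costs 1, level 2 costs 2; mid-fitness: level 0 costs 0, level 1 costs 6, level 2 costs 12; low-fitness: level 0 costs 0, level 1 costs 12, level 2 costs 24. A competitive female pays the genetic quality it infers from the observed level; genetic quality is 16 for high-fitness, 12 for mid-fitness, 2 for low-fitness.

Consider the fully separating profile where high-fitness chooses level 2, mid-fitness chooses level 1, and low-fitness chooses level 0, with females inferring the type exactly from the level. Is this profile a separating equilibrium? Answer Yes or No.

Yes

Separating mating payoffs: level 2 → 16, level 1 → 12, level 0 → 2.
high-fitness (assigned level 2): level 0: 2 − 0 = 2; level 1: 12 − 1 = 11; level 2: 16 − 2 = 14. high-fitness stays.
mid-fitness (assigned level 1): level 0: 2 − 0 = 2; level 1: 12 − 6 = 6; level 2: 16 − 12 = 4. mid-fitness stays.
low-fitness (assigned level 0): level 0: 2 − 0 = 2; level 1: 12 − 12 = 0; level 2: 16 − 24 = -8. low-fitness stays.
Every type prefers its assigned level; separation holds.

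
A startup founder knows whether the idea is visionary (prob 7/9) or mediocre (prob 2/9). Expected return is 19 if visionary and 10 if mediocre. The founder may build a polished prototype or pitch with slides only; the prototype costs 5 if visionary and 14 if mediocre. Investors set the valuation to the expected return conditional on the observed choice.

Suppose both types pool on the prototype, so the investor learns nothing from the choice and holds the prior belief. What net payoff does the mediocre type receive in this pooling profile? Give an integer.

Pooled valuation = 7/9·19 + 2/9·10 = 17.
mediocre pays cost 14 for the prototype, so net payoff = 17 − 14 = 3.

3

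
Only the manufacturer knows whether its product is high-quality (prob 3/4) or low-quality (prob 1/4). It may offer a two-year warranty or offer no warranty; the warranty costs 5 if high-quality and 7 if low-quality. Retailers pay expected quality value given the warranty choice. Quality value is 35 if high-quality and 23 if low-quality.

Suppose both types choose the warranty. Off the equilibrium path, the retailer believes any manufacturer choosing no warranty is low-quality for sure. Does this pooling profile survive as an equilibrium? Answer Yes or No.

Yes

On path, the retailer holds the prior and pays 3/4·35 + 1/4·23 = 32. Off path (no warranty), believing low-quality, it pays 23.
high-quality: the warranty nets 32 − 5 = 27; no warranty nets 23. high-quality stays.
low-quality: the warranty nets 32 − 7 = 25; no warranty nets 23. low-quality stays.
No type deviates, so pooling is sustained.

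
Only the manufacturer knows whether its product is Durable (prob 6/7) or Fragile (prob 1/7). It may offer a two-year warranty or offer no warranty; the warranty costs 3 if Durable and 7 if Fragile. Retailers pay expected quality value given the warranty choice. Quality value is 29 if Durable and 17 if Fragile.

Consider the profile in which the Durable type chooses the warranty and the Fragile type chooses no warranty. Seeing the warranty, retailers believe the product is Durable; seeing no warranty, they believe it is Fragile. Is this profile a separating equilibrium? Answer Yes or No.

Under these beliefs, the warranty earns price 29 and no warranty earns price 17.
Durable: the warranty nets 29 − 3 = 26; no warranty nets 17. Durable prefers the warranty.
Fragile: the warranty nets 29 − 7 = 22; no warranty nets 17. Fragile would deviate to the warranty.
Fragile has a profitable deviation, so the profile is not an equilibrium.

No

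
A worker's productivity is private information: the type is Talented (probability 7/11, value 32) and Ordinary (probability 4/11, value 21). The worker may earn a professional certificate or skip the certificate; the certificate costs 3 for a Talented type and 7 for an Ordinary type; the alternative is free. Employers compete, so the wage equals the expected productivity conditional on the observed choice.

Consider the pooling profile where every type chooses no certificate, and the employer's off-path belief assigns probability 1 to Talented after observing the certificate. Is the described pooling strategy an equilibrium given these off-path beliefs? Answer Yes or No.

On path, the employer holds the prior and pays 7/11·32 + 4/11·21 = 28. Off path (the certificate), believing Talented, it pays 32.
Talented: no certificate nets 28; the certificate nets 32 − 3 = 29. Talented would deviate.
Ordinary: no certificate nets 28; the certificate nets 32 − 7 = 25. Ordinary stays.
A type deviates, so pooling fails.

No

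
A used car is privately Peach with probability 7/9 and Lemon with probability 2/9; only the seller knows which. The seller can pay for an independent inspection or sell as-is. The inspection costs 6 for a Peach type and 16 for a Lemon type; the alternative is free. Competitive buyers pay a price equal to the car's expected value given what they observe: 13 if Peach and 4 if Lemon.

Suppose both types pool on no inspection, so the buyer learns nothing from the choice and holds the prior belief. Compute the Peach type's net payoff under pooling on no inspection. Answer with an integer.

Pooled price = 7/9·13 + 2/9·4 = 11.
Peach pays no cost for no inspection, so net payoff = 11.

11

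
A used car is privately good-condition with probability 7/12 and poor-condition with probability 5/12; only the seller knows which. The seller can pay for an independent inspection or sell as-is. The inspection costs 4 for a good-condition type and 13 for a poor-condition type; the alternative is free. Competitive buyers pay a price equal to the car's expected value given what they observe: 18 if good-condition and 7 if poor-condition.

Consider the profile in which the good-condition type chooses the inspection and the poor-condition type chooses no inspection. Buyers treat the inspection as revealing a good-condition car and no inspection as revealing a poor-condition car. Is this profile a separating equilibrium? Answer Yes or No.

Under these beliefs, the inspection earns price 18 and no inspection earns price 7.
good-condition: the inspection nets 18 − 4 = 14; no inspection nets 7. good-condition prefers the inspection.
poor-condition: the inspection nets 18 − 13 = 5; no inspection nets 7. poor-condition prefers no inspection.
Neither type deviates, so the separating profile is an equilibrium.

Yes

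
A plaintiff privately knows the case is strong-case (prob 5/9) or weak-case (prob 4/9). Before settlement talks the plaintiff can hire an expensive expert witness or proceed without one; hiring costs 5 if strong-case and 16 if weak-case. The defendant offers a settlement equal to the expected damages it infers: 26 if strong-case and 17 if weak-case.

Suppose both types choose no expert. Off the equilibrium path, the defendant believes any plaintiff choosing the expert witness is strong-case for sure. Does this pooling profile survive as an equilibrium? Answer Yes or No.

On path, the defendant holds the prior and pays 5/9·26 + 4/9·17 = 22. Off path (the expert witness), believing strong-case, it pays 26.
strong-case: no expert nets 22; the expert witness nets 26 − 5 = 21. strong-case stays.
weak-case: no expert nets 22; the expert witness nets 26 − 16 = 10. weak-case stays.
No type deviates, so pooling is sustained.

Yes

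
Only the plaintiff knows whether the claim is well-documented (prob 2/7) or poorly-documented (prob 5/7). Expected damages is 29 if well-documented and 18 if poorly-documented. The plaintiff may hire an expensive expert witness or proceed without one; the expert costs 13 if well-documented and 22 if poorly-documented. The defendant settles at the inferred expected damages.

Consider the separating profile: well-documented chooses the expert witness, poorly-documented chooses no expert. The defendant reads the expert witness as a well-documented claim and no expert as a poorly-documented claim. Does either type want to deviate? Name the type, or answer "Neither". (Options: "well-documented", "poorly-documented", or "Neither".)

well-documented

The expert witness pays 29; no expert pays 18.
well-documented: assigned the expert witness, nets 29 − 13 = 16; deviating to no expert nets 18.
poorly-documented: assigned no expert, nets 18; deviating to the expert witness nets 29 − 22 = 7.
The well-documented type gains 2 by deviating.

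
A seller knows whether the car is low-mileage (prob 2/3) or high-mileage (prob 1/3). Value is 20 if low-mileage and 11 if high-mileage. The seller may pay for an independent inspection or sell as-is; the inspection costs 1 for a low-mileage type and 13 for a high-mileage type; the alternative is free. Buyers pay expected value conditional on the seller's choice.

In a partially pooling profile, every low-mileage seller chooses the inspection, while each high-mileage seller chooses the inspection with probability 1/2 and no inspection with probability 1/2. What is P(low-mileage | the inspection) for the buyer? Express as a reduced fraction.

P(the inspection) = (2/3)·1 + (1/3)·(1/2) = 5/6.
By Bayes' rule, P(low-mileage | the inspection) = (2/3) / (5/6) = 4/5.

4/5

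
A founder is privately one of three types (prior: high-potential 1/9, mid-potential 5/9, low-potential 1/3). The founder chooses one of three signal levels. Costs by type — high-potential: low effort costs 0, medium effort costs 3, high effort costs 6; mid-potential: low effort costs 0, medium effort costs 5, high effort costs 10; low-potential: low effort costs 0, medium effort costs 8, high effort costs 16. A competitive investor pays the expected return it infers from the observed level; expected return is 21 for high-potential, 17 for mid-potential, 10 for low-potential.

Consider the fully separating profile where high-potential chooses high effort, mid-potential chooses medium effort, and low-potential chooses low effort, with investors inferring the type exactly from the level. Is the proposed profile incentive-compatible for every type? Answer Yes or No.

Yes

Separating valuations: high effort → 21, medium effort → 17, low effort → 10.
high-potential (assigned high effort): low effort: 10 − 0 = 10; medium effort: 17 − 3 = 14; high effort: 21 − 6 = 15. high-potential stays.
mid-potential (assigned medium effort): low effort: 10 − 0 = 10; medium effort: 17 − 5 = 12; high effort: 21 − 10 = 11. mid-potential stays.
low-potential (assigned low effort): low effort: 10 − 0 = 10; medium effort: 17 − 8 = 9; high effort: 21 − 16 = 5. low-potential stays.
Every type prefers its assigned level; separation holds.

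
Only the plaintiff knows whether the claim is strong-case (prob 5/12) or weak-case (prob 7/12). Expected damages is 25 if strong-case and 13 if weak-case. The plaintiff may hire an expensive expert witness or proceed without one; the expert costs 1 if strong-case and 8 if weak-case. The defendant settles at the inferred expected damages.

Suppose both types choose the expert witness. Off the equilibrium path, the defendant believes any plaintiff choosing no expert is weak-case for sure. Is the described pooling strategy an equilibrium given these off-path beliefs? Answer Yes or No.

On path, the defendant holds the prior and pays 5/12·25 + 7/12·13 = 18. Off path (no expert), believing weak-case, it pays 13.
strong-case: the expert witness nets 18 − 1 = 17; no expert nets 13. strong-case stays.
weak-case: the expert witness nets 18 − 8 = 10; no expert nets 13. weak-case would deviate.
A type deviates, so pooling fails.

No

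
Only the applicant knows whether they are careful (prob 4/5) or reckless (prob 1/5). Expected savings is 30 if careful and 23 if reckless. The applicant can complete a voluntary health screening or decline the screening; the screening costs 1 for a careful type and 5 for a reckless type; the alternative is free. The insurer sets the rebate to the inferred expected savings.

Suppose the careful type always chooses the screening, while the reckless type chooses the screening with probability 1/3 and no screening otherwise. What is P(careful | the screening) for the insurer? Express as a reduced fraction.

P(the screening) = (4/5)·1 + (1/5)·(1/3) = 13/15.
By Bayes' rule, P(careful | the screening) = (4/5) / (13/15) = 12/13.

12/13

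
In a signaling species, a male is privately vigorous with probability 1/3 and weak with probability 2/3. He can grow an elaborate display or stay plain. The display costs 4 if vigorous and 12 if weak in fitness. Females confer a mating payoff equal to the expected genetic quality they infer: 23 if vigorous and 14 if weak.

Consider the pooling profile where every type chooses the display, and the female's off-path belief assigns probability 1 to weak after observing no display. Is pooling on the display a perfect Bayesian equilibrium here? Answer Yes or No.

No

On path, the female holds the prior and pays 1/3·23 + 2/3·14 = 17. Off path (no display), believing weak, it pays 14.
vigorous: the display nets 17 − 4 = 13; no display nets 14. vigorous would deviate.
weak: the display nets 17 − 12 = 5; no display nets 14. weak would deviate.
A type deviates, so pooling fails.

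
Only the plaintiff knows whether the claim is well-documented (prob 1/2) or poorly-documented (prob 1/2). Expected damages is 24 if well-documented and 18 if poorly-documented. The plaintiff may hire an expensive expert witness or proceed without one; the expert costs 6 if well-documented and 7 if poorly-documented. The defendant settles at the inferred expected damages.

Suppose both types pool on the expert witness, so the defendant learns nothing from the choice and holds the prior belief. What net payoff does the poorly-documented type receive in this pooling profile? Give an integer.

Pooled settlement = 1/2·24 + 1/2·18 = 21.
poorly-documented pays cost 7 for the expert witness, so net payoff = 21 − 7 = 14.

14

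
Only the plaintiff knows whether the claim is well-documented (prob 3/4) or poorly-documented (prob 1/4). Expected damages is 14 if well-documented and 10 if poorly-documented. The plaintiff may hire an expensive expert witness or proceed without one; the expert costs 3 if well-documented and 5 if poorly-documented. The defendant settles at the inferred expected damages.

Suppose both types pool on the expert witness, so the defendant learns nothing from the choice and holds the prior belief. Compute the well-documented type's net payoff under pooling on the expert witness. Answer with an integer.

Pooled settlement = 3/4·14 + 1/4·10 = 13.
well-documented pays cost 3 for the expert witness, so net payoff = 13 − 3 = 10.

10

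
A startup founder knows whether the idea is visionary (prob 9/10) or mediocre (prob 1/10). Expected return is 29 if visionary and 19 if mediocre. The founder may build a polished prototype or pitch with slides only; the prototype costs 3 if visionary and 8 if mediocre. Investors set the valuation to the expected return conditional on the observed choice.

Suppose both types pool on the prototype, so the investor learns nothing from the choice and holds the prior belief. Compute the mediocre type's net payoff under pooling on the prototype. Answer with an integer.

Pooled valuation = 9/10·29 + 1/10·19 = 28.
mediocre pays cost 8 for the prototype, so net payoff = 28 − 8 = 20.

20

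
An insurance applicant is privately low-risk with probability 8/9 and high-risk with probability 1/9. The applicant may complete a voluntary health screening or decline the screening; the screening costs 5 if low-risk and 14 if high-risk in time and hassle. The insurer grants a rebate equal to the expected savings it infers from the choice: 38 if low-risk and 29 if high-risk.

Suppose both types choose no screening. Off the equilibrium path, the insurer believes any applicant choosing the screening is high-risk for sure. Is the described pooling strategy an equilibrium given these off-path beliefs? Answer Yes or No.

Yes

On path, the insurer holds the prior and pays 8/9·38 + 1/9·29 = 37. Off path (the screening), believing high-risk, it pays 29.
low-risk: no screening nets 37; the screening nets 29 − 5 = 24. low-risk stays.
high-risk: no screening nets 37; the screening nets 29 − 14 = 15. high-risk stays.
No type deviates, so pooling is sustained.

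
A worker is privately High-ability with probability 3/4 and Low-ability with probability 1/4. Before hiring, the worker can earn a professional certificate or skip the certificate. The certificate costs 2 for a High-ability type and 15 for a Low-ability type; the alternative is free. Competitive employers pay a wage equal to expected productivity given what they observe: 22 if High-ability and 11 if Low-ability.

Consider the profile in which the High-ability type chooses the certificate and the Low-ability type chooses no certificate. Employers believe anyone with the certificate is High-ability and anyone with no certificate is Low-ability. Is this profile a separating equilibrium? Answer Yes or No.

Yes

Under these beliefs, the certificate earns wage 22 and no certificate earns wage 11.
High-ability: the certificate nets 22 − 2 = 20; no certificate nets 11. High-ability prefers the certificate.
Low-ability: the certificate nets 22 − 15 = 7; no certificate nets 11. Low-ability prefers no certificate.
Neither type deviates, so the separating profile is an equilibrium.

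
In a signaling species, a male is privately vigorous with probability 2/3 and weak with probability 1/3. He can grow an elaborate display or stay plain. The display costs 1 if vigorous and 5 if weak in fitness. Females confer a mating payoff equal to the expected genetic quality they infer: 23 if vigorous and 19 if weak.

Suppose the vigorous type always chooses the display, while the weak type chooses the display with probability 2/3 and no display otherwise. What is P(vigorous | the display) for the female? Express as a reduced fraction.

P(the display) = (2/3)·1 + (1/3)·(2/3) = 8/9.
By Bayes' rule, P(vigorous | the display) = (2/3) / (8/9) = 3/4.

3/4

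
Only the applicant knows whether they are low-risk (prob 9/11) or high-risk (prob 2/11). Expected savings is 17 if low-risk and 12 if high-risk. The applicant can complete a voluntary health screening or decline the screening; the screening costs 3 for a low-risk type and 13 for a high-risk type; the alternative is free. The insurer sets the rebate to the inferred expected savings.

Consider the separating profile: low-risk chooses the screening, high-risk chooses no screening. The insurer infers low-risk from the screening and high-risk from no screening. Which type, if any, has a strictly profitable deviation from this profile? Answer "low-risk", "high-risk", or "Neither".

The screening pays 17; no screening pays 12.
low-risk: assigned the screening, nets 17 − 3 = 14; deviating to no screening nets 12.
high-risk: assigned no screening, nets 12; deviating to the screening nets 17 − 13 = 4.
Both types strictly prefer their assigned action; no profitable deviation.

Neither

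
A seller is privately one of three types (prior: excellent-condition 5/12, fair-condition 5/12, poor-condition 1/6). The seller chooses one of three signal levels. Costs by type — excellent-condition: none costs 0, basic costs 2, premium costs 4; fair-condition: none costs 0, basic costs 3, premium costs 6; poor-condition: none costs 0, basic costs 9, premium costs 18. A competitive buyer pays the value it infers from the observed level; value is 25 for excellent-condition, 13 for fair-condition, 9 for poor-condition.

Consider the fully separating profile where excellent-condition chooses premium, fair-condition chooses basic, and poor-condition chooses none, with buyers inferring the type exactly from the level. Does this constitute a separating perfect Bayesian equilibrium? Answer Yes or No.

No

Separating prices: premium → 25, basic → 13, none → 9.
excellent-condition (assigned premium): none: 9 − 0 = 9; basic: 13 − 2 = 11; premium: 25 − 4 = 21. excellent-condition stays.
fair-condition (assigned basic): none: 9 − 0 = 9; basic: 13 − 3 = 10; premium: 25 − 6 = 19. fair-condition prefers premium.
poor-condition (assigned none): none: 9 − 0 = 9; basic: 13 − 9 = 4; premium: 25 − 18 = 7. poor-condition stays.
At least one type deviates; the separating profile fails.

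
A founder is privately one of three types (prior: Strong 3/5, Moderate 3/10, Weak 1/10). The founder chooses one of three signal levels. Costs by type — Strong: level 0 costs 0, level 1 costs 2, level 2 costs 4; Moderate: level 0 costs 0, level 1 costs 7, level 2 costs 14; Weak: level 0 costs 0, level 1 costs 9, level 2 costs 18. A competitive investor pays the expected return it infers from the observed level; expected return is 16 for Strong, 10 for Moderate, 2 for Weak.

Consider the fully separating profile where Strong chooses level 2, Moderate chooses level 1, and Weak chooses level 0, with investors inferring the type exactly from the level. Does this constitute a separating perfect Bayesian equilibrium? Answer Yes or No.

Separating valuations: level 2 → 16, level 1 → 10, level 0 → 2.
Strong (assigned level 2): level 0: 2 − 0 = 2; level 1: 10 − 2 = 8; level 2: 16 − 4 = 12. Strong stays.
Moderate (assigned level 1): level 0: 2 − 0 = 2; level 1: 10 − 7 = 3; level 2: 16 − 14 = 2. Moderate stays.
Weak (assigned level 0): level 0: 2 − 0 = 2; level 1: 10 − 9 = 1; level 2: 16 − 18 = -2. Weak stays.
Every type prefers its assigned level; separation holds.

Yes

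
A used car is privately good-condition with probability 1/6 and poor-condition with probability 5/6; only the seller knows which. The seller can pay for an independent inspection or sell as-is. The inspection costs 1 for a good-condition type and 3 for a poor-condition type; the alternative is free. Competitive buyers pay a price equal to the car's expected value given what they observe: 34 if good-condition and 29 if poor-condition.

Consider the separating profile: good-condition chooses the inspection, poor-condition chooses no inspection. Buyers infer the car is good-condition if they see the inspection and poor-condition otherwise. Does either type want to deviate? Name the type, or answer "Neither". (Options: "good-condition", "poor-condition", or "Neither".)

The inspection pays 34; no inspection pays 29.
good-condition: assigned the inspection, nets 34 − 1 = 33; deviating to no inspection nets 29.
poor-condition: assigned no inspection, nets 29; deviating to the inspection nets 34 − 3 = 31.
The poor-condition type gains 2 by deviating.

poor-condition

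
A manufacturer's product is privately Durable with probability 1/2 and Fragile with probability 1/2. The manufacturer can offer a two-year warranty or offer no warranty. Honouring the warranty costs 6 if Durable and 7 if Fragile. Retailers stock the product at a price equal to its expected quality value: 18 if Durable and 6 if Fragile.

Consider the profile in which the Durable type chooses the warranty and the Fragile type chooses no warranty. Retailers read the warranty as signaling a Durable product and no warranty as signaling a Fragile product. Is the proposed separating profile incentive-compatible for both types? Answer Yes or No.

No

Under these beliefs, the warranty earns price 18 and no warranty earns price 6.
Durable: the warranty nets 18 − 6 = 12; no warranty nets 6. Durable prefers the warranty.
Fragile: the warranty nets 18 − 7 = 11; no warranty nets 6. Fragile would deviate to the warranty.
Fragile has a profitable deviation, so the profile is not an equilibrium.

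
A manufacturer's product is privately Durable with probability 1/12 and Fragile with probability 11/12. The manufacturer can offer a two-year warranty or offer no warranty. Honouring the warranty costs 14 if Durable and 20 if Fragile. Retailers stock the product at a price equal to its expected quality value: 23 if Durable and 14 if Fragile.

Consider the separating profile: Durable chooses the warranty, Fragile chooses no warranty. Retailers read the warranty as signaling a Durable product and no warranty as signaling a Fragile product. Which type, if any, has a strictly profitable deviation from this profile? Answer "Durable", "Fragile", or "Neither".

The warranty pays 23; no warranty pays 14.
Durable: assigned the warranty, nets 23 − 14 = 9; deviating to no warranty nets 14.
Fragile: assigned no warranty, nets 14; deviating to the warranty nets 23 − 20 = 3.
The Durable type gains 5 by deviating.

Durable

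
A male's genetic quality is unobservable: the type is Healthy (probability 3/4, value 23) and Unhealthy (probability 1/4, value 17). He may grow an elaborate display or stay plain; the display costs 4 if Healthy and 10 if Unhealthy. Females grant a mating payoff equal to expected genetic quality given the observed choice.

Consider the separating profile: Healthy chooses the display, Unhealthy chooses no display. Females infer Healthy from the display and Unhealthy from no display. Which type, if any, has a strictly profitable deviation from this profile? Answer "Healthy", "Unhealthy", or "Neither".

The display pays 23; no display pays 17.
Healthy: assigned the display, nets 23 − 4 = 19; deviating to no display nets 17.
Unhealthy: assigned no display, nets 17; deviating to the display nets 23 − 10 = 13.
Both types strictly prefer their assigned action; no profitable deviation.

Neither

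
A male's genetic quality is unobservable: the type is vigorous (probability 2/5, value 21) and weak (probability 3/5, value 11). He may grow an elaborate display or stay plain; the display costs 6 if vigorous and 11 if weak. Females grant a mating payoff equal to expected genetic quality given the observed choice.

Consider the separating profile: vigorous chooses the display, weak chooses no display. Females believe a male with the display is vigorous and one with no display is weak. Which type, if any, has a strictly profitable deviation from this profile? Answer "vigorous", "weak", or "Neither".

Neither

The display pays 21; no display pays 11.
vigorous: assigned the display, nets 21 − 6 = 15; deviating to no display nets 11.
weak: assigned no display, nets 11; deviating to the display nets 21 − 11 = 10.
Both types strictly prefer their assigned action; no profitable deviation.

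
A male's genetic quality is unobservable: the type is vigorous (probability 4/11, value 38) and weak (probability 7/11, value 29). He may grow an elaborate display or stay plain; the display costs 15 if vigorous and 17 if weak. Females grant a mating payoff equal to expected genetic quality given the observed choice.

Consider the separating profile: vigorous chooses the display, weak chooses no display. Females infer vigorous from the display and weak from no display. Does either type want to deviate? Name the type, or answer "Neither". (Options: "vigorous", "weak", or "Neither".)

vigorous

The display pays 38; no display pays 29.
vigorous: assigned the display, nets 38 − 15 = 23; deviating to no display nets 29.
weak: assigned no display, nets 29; deviating to the display nets 38 − 17 = 21.
The vigorous type gains 6 by deviating.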